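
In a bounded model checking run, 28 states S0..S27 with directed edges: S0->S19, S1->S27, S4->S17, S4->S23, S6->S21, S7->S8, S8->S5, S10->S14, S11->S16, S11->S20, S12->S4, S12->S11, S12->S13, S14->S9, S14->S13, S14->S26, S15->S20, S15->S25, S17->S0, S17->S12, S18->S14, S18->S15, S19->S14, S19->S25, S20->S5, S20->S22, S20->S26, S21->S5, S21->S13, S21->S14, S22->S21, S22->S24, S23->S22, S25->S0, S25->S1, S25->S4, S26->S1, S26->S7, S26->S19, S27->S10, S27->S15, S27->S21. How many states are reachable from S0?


BFS from S0:
  layer 0: {S0}
  layer 1: {S19}
  layer 2: {S14, S25}
  layer 3: {S1, S4, S9, S13, S26}
  layer 4: {S7, S17, S23, S27}
  layer 5: {S8, S10, S12, S15, S21, S22}
  layer 6: {S5, S11, S20, S24}
  layer 7: {S16}
Reachable set: {S0, S1, S4, S5, S7, S8, S9, S10, S11, S12, S13, S14, S15, S16, S17, S19, S20, S21, S22, S23, S24, S25, S26, S27}
Count = 24

24


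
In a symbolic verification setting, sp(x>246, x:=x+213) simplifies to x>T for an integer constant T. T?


Formula: sp(P, x:=E) = exists old_x. (x = E[old_x/x]) AND P[old_x/x] (old_x is the value of x before the assignment; eliminate old_x by solving x = E[old_x/x] for old_x)
Step 1: Precondition P: x>246, i.e. old_x > 246
Step 2: Assignment gives x = old_x + 213, so old_x = x - 213
Step 3: Substitute into P: x - 213 > 246
Step 4: Simplify: x > 246+213 = 459

459


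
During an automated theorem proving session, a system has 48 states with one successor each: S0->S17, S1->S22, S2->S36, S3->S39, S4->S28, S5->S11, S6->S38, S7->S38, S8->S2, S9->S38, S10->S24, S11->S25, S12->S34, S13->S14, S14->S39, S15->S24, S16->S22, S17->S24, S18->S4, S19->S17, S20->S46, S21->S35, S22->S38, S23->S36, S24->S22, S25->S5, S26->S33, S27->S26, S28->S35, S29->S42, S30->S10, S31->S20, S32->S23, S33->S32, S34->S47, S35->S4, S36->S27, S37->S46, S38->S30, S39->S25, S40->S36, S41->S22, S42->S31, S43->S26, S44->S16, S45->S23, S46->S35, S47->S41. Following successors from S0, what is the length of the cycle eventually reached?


Trace from S0 until a state repeats:
  S0 -> S17 -> S24 -> S22 -> S38 -> S30 -> S10 -> S24
S24 first seen at step 2, revisited at step 7.
Cycle length = 7 - 2 = 5

5


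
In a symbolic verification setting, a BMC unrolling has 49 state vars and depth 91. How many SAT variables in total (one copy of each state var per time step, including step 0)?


BMC unrolls to depth k, creating one copy of each state var for steps 0..k.
Step count = 91 + 1 = 92 (steps 0 through 91)
Vars per step = 49
Total = 49 * 92 = 4508

4508


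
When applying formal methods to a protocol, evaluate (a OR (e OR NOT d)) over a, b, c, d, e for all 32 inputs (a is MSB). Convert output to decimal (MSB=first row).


Formula: (a OR (e OR NOT d)) over a, b, c, d, e (32 rows)
Evaluate each row (bits = a,b,c,d,e, MSB first):
  row 0 [00000]: (0 OR (0 OR NOT 0)) -> 1
  row 1 [00001]: (0 OR (1 OR NOT 0)) -> 1
  row 2 [00010]: (0 OR (0 OR NOT 1)) -> 0
  row 3 [00011]: (0 OR (1 OR NOT 1)) -> 1
  row 4 [00100]: (0 OR (0 OR NOT 0)) -> 1
  row 5 [00101]: (0 OR (1 OR NOT 0)) -> 1
  row 6 [00110]: (0 OR (0 OR NOT 1)) -> 0
  row 7 [00111]: (0 OR (1 OR NOT 1)) -> 1
  row 8 [01000]: (0 OR (0 OR NOT 0)) -> 1
  row 9 [01001]: (0 OR (1 OR NOT 0)) -> 1
  row 10 [01010]: (0 OR (0 OR NOT 1)) -> 0
  row 11 [01011]: (0 OR (1 OR NOT 1)) -> 1
  row 12 [01100]: (0 OR (0 OR NOT 0)) -> 1
  row 13 [01101]: (0 OR (1 OR NOT 0)) -> 1
  row 14 [01110]: (0 OR (0 OR NOT 1)) -> 0
  row 15 [01111]: (0 OR (1 OR NOT 1)) -> 1
  row 16 [10000]: (1 OR (0 OR NOT 0)) -> 1
  row 17 [10001]: (1 OR (1 OR NOT 0)) -> 1
  row 18 [10010]: (1 OR (0 OR NOT 1)) -> 1
  row 19 [10011]: (1 OR (1 OR NOT 1)) -> 1
  row 20 [10100]: (1 OR (0 OR NOT 0)) -> 1
  row 21 [10101]: (1 OR (1 OR NOT 0)) -> 1
  row 22 [10110]: (1 OR (0 OR NOT 1)) -> 1
  row 23 [10111]: (1 OR (1 OR NOT 1)) -> 1
  row 24 [11000]: (1 OR (0 OR NOT 0)) -> 1
  row 25 [11001]: (1 OR (1 OR NOT 0)) -> 1
  row 26 [11010]: (1 OR (0 OR NOT 1)) -> 1
  row 27 [11011]: (1 OR (1 OR NOT 1)) -> 1
  row 28 [11100]: (1 OR (0 OR NOT 0)) -> 1
  row 29 [11101]: (1 OR (1 OR NOT 0)) -> 1
  row 30 [11110]: (1 OR (0 OR NOT 1)) -> 1
  row 31 [11111]: (1 OR (1 OR NOT 1)) -> 1
Full result column, 4 rows per line (a,b,c fixed per line; d,e runs 00..11 left to right):
  rows 0-3 [a,b,c=000]: 1101  = hex D
  rows 4-7 [a,b,c=001]: 1101  = hex D
  rows 8-11 [a,b,c=010]: 1101  = hex D
  rows 12-15 [a,b,c=011]: 1101  = hex D
  rows 16-19 [a,b,c=100]: 1111  = hex F
  rows 20-23 [a,b,c=101]: 1111  = hex F
  rows 24-27 [a,b,c=110]: 1111  = hex F
  rows 28-31 [a,b,c=111]: 1111  = hex F
Output column (row 0 .. row 31) = 11011101110111011111111111111111
Output column grouped in 4s = 1101 1101 1101 1101 1111 1111 1111 1111 = 0xDDDDFFFF
Convert to decimal digit by digit (value = value*16 + digit):
  D -> 13
  13*16 + 13 (D) = 221
  221*16 + 13 (D) = 3549
  3549*16 + 13 (D) = 56797
  56797*16 + 15 (F) = 908767
  908767*16 + 15 (F) = 14540287
  14540287*16 + 15 (F) = 232644607
  232644607*16 + 15 (F) = 3722313727
Decimal = 3722313727

3722313727


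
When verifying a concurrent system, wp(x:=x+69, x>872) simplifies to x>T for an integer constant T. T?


Formula: wp(x:=E, P) = P[E/x] (substitute E for x in postcondition)
Step 1: Postcondition: x>872
Step 2: Substitute x+69 for x: x+69>872
Step 3: Solve for x: x > 872-69 = 803

803


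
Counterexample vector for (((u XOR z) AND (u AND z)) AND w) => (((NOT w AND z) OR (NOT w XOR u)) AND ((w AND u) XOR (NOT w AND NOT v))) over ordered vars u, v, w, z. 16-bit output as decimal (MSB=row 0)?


F1 = (((u XOR z) AND (u AND z)) AND w)
F2 = (((NOT w AND z) OR (NOT w XOR u)) AND ((w AND u) XOR (NOT w AND NOT v)))
Counterexample to F1=>F2 is where F1=1 and F2=0.
Evaluate each row (bits = u,v,w,z, MSB first):
  row 0 [0000]: F1=0 F2=1 -> F1&~F2 -> 0
  row 1 [0001]: F1=0 F2=1 -> F1&~F2 -> 0
  row 2 [0010]: F1=0 F2=0 -> F1&~F2 -> 0
  row 3 [0011]: F1=0 F2=0 -> F1&~F2 -> 0
  row 4 [0100]: F1=0 F2=0 -> F1&~F2 -> 0
  row 5 [0101]: F1=0 F2=0 -> F1&~F2 -> 0
  row 6 [0110]: F1=0 F2=0 -> F1&~F2 -> 0
  row 7 [0111]: F1=0 F2=0 -> F1&~F2 -> 0
  row 8 [1000]: F1=0 F2=0 -> F1&~F2 -> 0
  row 9 [1001]: F1=0 F2=1 -> F1&~F2 -> 0
  row 10 [1010]: F1=0 F2=1 -> F1&~F2 -> 0
  row 11 [1011]: F1=0 F2=1 -> F1&~F2 -> 0
  row 12 [1100]: F1=0 F2=0 -> F1&~F2 -> 0
  row 13 [1101]: F1=0 F2=0 -> F1&~F2 -> 0
  row 14 [1110]: F1=0 F2=1 -> F1&~F2 -> 0
  row 15 [1111]: F1=0 F2=1 -> F1&~F2 -> 0
Full result column, 4 rows per line (u,v fixed per line; w,z runs 00..11 left to right):
  rows 0-3 [u,v=00]: 0000  = hex 0
  rows 4-7 [u,v=01]: 0000  = hex 0
  rows 8-11 [u,v=10]: 0000  = hex 0
  rows 12-15 [u,v=11]: 0000  = hex 0
Counterexample vector (row 0 .. row 15) = 0000000000000000
Output column grouped in 4s = 0000 0000 0000 0000 = 0x0000
Convert to decimal digit by digit (value = value*16 + digit):
  0 -> 0
  0*16 + 0 = 0
  0*16 + 0 = 0
  0*16 + 0 = 0
Decimal = 0

0


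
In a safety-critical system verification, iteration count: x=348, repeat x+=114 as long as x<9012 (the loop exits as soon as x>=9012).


Step 1: x goes from 348 toward 9012 by 114; the body runs while x<9012, so iterations = ceil((bound-start)/step)
Step 2: Distance=8664
Step 3: ceil(8664/114)=76

76


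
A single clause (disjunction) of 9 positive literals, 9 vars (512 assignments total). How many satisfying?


Step 1: Total=2^9=512
Step 2: Unsat when all 9 false: 2^0=1
Step 3: Sat=512-1=511

511


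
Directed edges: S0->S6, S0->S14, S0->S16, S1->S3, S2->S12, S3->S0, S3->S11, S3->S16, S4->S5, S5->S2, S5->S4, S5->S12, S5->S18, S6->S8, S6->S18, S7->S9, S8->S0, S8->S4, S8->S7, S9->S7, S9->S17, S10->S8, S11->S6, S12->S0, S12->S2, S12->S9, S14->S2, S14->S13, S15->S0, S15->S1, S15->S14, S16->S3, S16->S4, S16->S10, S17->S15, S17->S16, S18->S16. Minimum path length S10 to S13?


BFS layer-by-layer from S10:
  dist 0: {S10}
  dist 1: {S8}
  dist 2: {S0, S4, S7}
  dist 3: {S5, S6, S9, S14, S16}
  dist 4: {S2, S3, S12, S13, S17, S18}
  -> S13 reached at distance 4
Shortest path length = 4

4


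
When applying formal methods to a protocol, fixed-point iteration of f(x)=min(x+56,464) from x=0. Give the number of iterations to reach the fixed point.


Step 1: x=0, cap=464, increment=56
Step 2: x grows by 56 each step until capped at 464; fixed point is x=464
Step 3: iterations = ceil(464/56) = 9

9


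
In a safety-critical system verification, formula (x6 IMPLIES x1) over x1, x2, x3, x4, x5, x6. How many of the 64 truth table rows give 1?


Formula: (x6 IMPLIES x1) over 6 vars (64 rows)
Evaluate each row (x1, x2, x3, x4, x5, x6 as bits, MSB first):
  row 0 [000000]: (0 IMPLIES 0) -> 1
  row 1 [000001]: (1 IMPLIES 0) -> 0
  row 2 [000010]: (0 IMPLIES 0) -> 1
  row 3 [000011]: (1 IMPLIES 0) -> 0
  row 4 [000100]: (0 IMPLIES 0) -> 1
  (every remaining row is evaluated the same way; all 64 results are listed next)
Full result column, 8 rows per line (x1,x2,x3 fixed per line; x4,x5,x6 runs 000..111 left to right):
  rows 0-7 [x1,x2,x3=000]: 10101010  (ones: 4)
  rows 8-15 [x1,x2,x3=001]: 10101010  (ones: 4)
  rows 16-23 [x1,x2,x3=010]: 10101010  (ones: 4)
  rows 24-31 [x1,x2,x3=011]: 10101010  (ones: 4)
  rows 32-39 [x1,x2,x3=100]: 11111111  (ones: 8)
  rows 40-47 [x1,x2,x3=101]: 11111111  (ones: 8)
  rows 48-55 [x1,x2,x3=110]: 11111111  (ones: 8)
  rows 56-63 [x1,x2,x3=111]: 11111111  (ones: 8)
Count of 1-rows = 4+4+4+4+8+8+8+8 = 48

48


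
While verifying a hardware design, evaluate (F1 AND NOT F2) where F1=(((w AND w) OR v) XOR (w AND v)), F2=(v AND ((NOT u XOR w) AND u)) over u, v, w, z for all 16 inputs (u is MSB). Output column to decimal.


F1 = (((w AND w) OR v) XOR (w AND v))
F2 = (v AND ((NOT u XOR w) AND u))
Counterexample to F1=>F2 is where F1=1 and F2=0.
Evaluate each row (bits = u,v,w,z, MSB first):
  row 0 [0000]: F1=0 F2=0 -> F1&~F2 -> 0
  row 1 [0001]: F1=0 F2=0 -> F1&~F2 -> 0
  row 2 [0010]: F1=1 F2=0 -> F1&~F2 -> 1
  row 3 [0011]: F1=1 F2=0 -> F1&~F2 -> 1
  row 4 [0100]: F1=1 F2=0 -> F1&~F2 -> 1
  row 5 [0101]: F1=1 F2=0 -> F1&~F2 -> 1
  row 6 [0110]: F1=0 F2=0 -> F1&~F2 -> 0
  row 7 [0111]: F1=0 F2=0 -> F1&~F2 -> 0
  row 8 [1000]: F1=0 F2=0 -> F1&~F2 -> 0
  row 9 [1001]: F1=0 F2=0 -> F1&~F2 -> 0
  row 10 [1010]: F1=1 F2=0 -> F1&~F2 -> 1
  row 11 [1011]: F1=1 F2=0 -> F1&~F2 -> 1
  row 12 [1100]: F1=1 F2=0 -> F1&~F2 -> 1
  row 13 [1101]: F1=1 F2=0 -> F1&~F2 -> 1
  row 14 [1110]: F1=0 F2=1 -> F1&~F2 -> 0
  row 15 [1111]: F1=0 F2=1 -> F1&~F2 -> 0
Full result column, 4 rows per line (u,v fixed per line; w,z runs 00..11 left to right):
  rows 0-3 [u,v=00]: 0011  = hex 3
  rows 4-7 [u,v=01]: 1100  = hex C
  rows 8-11 [u,v=10]: 0011  = hex 3
  rows 12-15 [u,v=11]: 1100  = hex C
Counterexample vector (row 0 .. row 15) = 0011110000111100
Output column grouped in 4s = 0011 1100 0011 1100 = 0x3C3C
Convert to decimal digit by digit (value = value*16 + digit):
  3 -> 3
  3*16 + 12 (C) = 60
  60*16 + 3 = 963
  963*16 + 12 (C) = 15420
Decimal = 15420

15420


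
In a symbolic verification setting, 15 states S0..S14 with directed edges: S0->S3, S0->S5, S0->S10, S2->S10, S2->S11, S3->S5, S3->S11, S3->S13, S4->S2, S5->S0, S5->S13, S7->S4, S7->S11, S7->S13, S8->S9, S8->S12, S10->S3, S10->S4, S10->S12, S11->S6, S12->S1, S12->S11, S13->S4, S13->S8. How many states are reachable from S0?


BFS from S0:
  layer 0: {S0}
  layer 1: {S3, S5, S10}
  layer 2: {S4, S11, S12, S13}
  layer 3: {S1, S2, S6, S8}
  layer 4: {S9}
Reachable set: {S0, S1, S2, S3, S4, S5, S6, S8, S9, S10, S11, S12, S13}
Count = 13

13


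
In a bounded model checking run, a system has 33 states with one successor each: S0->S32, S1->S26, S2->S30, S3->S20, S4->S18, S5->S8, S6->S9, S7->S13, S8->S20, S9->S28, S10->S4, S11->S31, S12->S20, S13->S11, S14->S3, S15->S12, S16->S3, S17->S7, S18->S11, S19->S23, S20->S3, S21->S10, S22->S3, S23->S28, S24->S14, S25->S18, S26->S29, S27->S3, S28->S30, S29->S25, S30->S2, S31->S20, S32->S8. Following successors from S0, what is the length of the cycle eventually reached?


Trace from S0 until a state repeats:
  S0 -> S32 -> S8 -> S20 -> S3 -> S20
S20 first seen at step 3, revisited at step 5.
Cycle length = 5 - 3 = 2

2


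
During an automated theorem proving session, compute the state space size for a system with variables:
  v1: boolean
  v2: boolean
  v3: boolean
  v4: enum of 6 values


State space = product of domain sizes of all variables.
Domain sizes:
  v1 (boolean): 2
  v2 (boolean): 2
  v3 (boolean): 2
  v4 (enum of 6 values): 6
Product = 2 * 2 * 2 * 6 = 48

48


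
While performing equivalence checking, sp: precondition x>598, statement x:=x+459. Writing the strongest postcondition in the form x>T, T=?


Formula: sp(P, x:=E) = exists old_x. (x = E[old_x/x]) AND P[old_x/x] (old_x is the value of x before the assignment; eliminate old_x by solving x = E[old_x/x] for old_x)
Step 1: Precondition P: x>598, i.e. old_x > 598
Step 2: Assignment gives x = old_x + 459, so old_x = x - 459
Step 3: Substitute into P: x - 459 > 598
Step 4: Simplify: x > 598+459 = 1057

1057


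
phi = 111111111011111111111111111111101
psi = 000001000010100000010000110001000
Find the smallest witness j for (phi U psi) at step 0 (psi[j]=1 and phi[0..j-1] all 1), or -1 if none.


(phi U psi) at 0: need smallest j with psi[j]=1 and phi[i]=1 for all i in [0,j).
Scan from step 0:
  step 0: phi=1, psi=0 -> continue
  step 1: phi=1, psi=0 -> continue
  step 2: phi=1, psi=0 -> continue
  step 3: phi=1, psi=0 -> continue
  step 5: psi=1 and phi held for [0,5) -> witness found
Witness step = 5

5


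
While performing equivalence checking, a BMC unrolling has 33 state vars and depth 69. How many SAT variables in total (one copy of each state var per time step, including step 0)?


BMC unrolls to depth k, creating one copy of each state var for steps 0..k.
Step count = 69 + 1 = 70 (steps 0 through 69)
Vars per step = 33
Total = 33 * 70 = 2310

2310


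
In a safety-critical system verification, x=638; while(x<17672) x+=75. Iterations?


Step 1: x goes from 638 toward 17672 by 75; the body runs while x<17672, so iterations = ceil((bound-start)/step)
Step 2: Distance=17034
Step 3: ceil(17034/75)=228

228


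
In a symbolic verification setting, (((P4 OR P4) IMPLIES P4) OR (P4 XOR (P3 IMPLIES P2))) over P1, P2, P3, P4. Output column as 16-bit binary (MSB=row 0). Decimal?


Formula: (((P4 OR P4) IMPLIES P4) OR (P4 XOR (P3 IMPLIES P2))) over P1, P2, P3, P4 (16 rows)
Evaluate each row (bits = P1,P2,P3,P4, MSB first):
  row 0 [0000]: (((0 OR 0) IMPLIES 0) OR (0 XOR (0 IMPLIES 0))) -> 1
  row 1 [0001]: (((1 OR 1) IMPLIES 1) OR (1 XOR (0 IMPLIES 0))) -> 1
  row 2 [0010]: (((0 OR 0) IMPLIES 0) OR (0 XOR (1 IMPLIES 0))) -> 1
  row 3 [0011]: (((1 OR 1) IMPLIES 1) OR (1 XOR (1 IMPLIES 0))) -> 1
  row 4 [0100]: (((0 OR 0) IMPLIES 0) OR (0 XOR (0 IMPLIES 1))) -> 1
  row 5 [0101]: (((1 OR 1) IMPLIES 1) OR (1 XOR (0 IMPLIES 1))) -> 1
  row 6 [0110]: (((0 OR 0) IMPLIES 0) OR (0 XOR (1 IMPLIES 1))) -> 1
  row 7 [0111]: (((1 OR 1) IMPLIES 1) OR (1 XOR (1 IMPLIES 1))) -> 1
  row 8 [1000]: (((0 OR 0) IMPLIES 0) OR (0 XOR (0 IMPLIES 0))) -> 1
  row 9 [1001]: (((1 OR 1) IMPLIES 1) OR (1 XOR (0 IMPLIES 0))) -> 1
  row 10 [1010]: (((0 OR 0) IMPLIES 0) OR (0 XOR (1 IMPLIES 0))) -> 1
  row 11 [1011]: (((1 OR 1) IMPLIES 1) OR (1 XOR (1 IMPLIES 0))) -> 1
  row 12 [1100]: (((0 OR 0) IMPLIES 0) OR (0 XOR (0 IMPLIES 1))) -> 1
  row 13 [1101]: (((1 OR 1) IMPLIES 1) OR (1 XOR (0 IMPLIES 1))) -> 1
  row 14 [1110]: (((0 OR 0) IMPLIES 0) OR (0 XOR (1 IMPLIES 1))) -> 1
  row 15 [1111]: (((1 OR 1) IMPLIES 1) OR (1 XOR (1 IMPLIES 1))) -> 1
Full result column, 4 rows per line (P1,P2 fixed per line; P3,P4 runs 00..11 left to right):
  rows 0-3 [P1,P2=00]: 1111  = hex F
  rows 4-7 [P1,P2=01]: 1111  = hex F
  rows 8-11 [P1,P2=10]: 1111  = hex F
  rows 12-15 [P1,P2=11]: 1111  = hex F
Output column (row 0 .. row 15) = 1111111111111111
Output column grouped in 4s = 1111 1111 1111 1111 = 0xFFFF
Convert to decimal digit by digit (value = value*16 + digit):
  F -> 15
  15*16 + 15 (F) = 255
  255*16 + 15 (F) = 4095
  4095*16 + 15 (F) = 65535
Decimal = 65535

65535


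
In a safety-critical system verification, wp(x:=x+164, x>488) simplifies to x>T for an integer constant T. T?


Formula: wp(x:=E, P) = P[E/x] (substitute E for x in postcondition)
Step 1: Postcondition: x>488
Step 2: Substitute x+164 for x: x+164>488
Step 3: Solve for x: x > 488-164 = 324

324


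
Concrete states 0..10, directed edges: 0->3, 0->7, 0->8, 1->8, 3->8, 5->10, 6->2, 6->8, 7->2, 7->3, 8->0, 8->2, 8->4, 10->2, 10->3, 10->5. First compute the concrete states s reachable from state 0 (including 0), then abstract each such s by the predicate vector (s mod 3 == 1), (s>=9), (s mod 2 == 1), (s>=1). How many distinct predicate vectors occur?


BFS from 0:
Concrete reachable: {0, 2, 3, 4, 7, 8}
Abstract via predicates (s mod 3 == 1), (s>=9), (s mod 2 == 1), (s>=1):
  (0,0,0,0) <- {0}
  (0,0,0,1) <- {2, 8}
  (0,0,1,1) <- {3}
  (1,0,0,1) <- {4}
  (1,0,1,1) <- {7}
Distinct abstract states = 5

5


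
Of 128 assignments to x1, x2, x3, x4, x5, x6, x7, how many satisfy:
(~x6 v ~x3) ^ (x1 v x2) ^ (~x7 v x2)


CNF with 3 clauses over 7 vars (128 assignments).
An assignment satisfies CNF iff every clause has >=1 true literal.
Check each row (bits = x1,x2,x3,x4,x5,x6,x7; clause T/F shown):
  row 0 [0000000]: clauses=TFT -> 0
  row 1 [0000001]: clauses=TFF -> 0
  row 2 [0000010]: clauses=TFT -> 0
  row 3 [0000011]: clauses=TFF -> 0
  row 4 [0000100]: clauses=TFT -> 0
  (every remaining row is evaluated the same way; all 128 results are listed next)
Full result column, 8 rows per line (x1,x2,x3,x4 fixed per line; x5,x6,x7 runs 000..111 left to right):
  rows 0-7 [x1,x2,x3,x4=0000]: 00000000  (ones: 0)
  rows 8-15 [x1,x2,x3,x4=0001]: 00000000  (ones: 0)
  rows 16-23 [x1,x2,x3,x4=0010]: 00000000  (ones: 0)
  rows 24-31 [x1,x2,x3,x4=0011]: 00000000  (ones: 0)
  rows 32-39 [x1,x2,x3,x4=0100]: 11111111  (ones: 8)
  rows 40-47 [x1,x2,x3,x4=0101]: 11111111  (ones: 8)
  rows 48-55 [x1,x2,x3,x4=0110]: 11001100  (ones: 4)
  rows 56-63 [x1,x2,x3,x4=0111]: 11001100  (ones: 4)
  rows 64-71 [x1,x2,x3,x4=1000]: 10101010  (ones: 4)
  rows 72-79 [x1,x2,x3,x4=1001]: 10101010  (ones: 4)
  rows 80-87 [x1,x2,x3,x4=1010]: 10001000  (ones: 2)
  rows 88-95 [x1,x2,x3,x4=1011]: 10001000  (ones: 2)
  rows 96-103 [x1,x2,x3,x4=1100]: 11111111  (ones: 8)
  rows 104-111 [x1,x2,x3,x4=1101]: 11111111  (ones: 8)
  rows 112-119 [x1,x2,x3,x4=1110]: 11001100  (ones: 4)
  rows 120-127 [x1,x2,x3,x4=1111]: 11001100  (ones: 4)
Satisfying assignments = 0+0+0+0+8+8+4+4+4+4+2+2+8+8+4+4 = 60

60


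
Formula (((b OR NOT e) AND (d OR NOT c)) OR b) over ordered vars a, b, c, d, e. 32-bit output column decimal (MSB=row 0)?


Formula: (((b OR NOT e) AND (d OR NOT c)) OR b) over a, b, c, d, e (32 rows)
Evaluate each row (bits = a,b,c,d,e, MSB first):
  row 0 [00000]: (((0 OR NOT 0) AND (0 OR NOT 0)) OR 0) -> 1
  row 1 [00001]: (((0 OR NOT 1) AND (0 OR NOT 0)) OR 0) -> 0
  row 2 [00010]: (((0 OR NOT 0) AND (1 OR NOT 0)) OR 0) -> 1
  row 3 [00011]: (((0 OR NOT 1) AND (1 OR NOT 0)) OR 0) -> 0
  row 4 [00100]: (((0 OR NOT 0) AND (0 OR NOT 1)) OR 0) -> 0
  row 5 [00101]: (((0 OR NOT 1) AND (0 OR NOT 1)) OR 0) -> 0
  row 6 [00110]: (((0 OR NOT 0) AND (1 OR NOT 1)) OR 0) -> 1
  row 7 [00111]: (((0 OR NOT 1) AND (1 OR NOT 1)) OR 0) -> 0
  row 8 [01000]: (((1 OR NOT 0) AND (0 OR NOT 0)) OR 1) -> 1
  row 9 [01001]: (((1 OR NOT 1) AND (0 OR NOT 0)) OR 1) -> 1
  row 10 [01010]: (((1 OR NOT 0) AND (1 OR NOT 0)) OR 1) -> 1
  row 11 [01011]: (((1 OR NOT 1) AND (1 OR NOT 0)) OR 1) -> 1
  row 12 [01100]: (((1 OR NOT 0) AND (0 OR NOT 1)) OR 1) -> 1
  row 13 [01101]: (((1 OR NOT 1) AND (0 OR NOT 1)) OR 1) -> 1
  row 14 [01110]: (((1 OR NOT 0) AND (1 OR NOT 1)) OR 1) -> 1
  row 15 [01111]: (((1 OR NOT 1) AND (1 OR NOT 1)) OR 1) -> 1
  row 16 [10000]: (((0 OR NOT 0) AND (0 OR NOT 0)) OR 0) -> 1
  row 17 [10001]: (((0 OR NOT 1) AND (0 OR NOT 0)) OR 0) -> 0
  row 18 [10010]: (((0 OR NOT 0) AND (1 OR NOT 0)) OR 0) -> 1
  row 19 [10011]: (((0 OR NOT 1) AND (1 OR NOT 0)) OR 0) -> 0
  row 20 [10100]: (((0 OR NOT 0) AND (0 OR NOT 1)) OR 0) -> 0
  row 21 [10101]: (((0 OR NOT 1) AND (0 OR NOT 1)) OR 0) -> 0
  row 22 [10110]: (((0 OR NOT 0) AND (1 OR NOT 1)) OR 0) -> 1
  row 23 [10111]: (((0 OR NOT 1) AND (1 OR NOT 1)) OR 0) -> 0
  row 24 [11000]: (((1 OR NOT 0) AND (0 OR NOT 0)) OR 1) -> 1
  row 25 [11001]: (((1 OR NOT 1) AND (0 OR NOT 0)) OR 1) -> 1
  row 26 [11010]: (((1 OR NOT 0) AND (1 OR NOT 0)) OR 1) -> 1
  row 27 [11011]: (((1 OR NOT 1) AND (1 OR NOT 0)) OR 1) -> 1
  row 28 [11100]: (((1 OR NOT 0) AND (0 OR NOT 1)) OR 1) -> 1
  row 29 [11101]: (((1 OR NOT 1) AND (0 OR NOT 1)) OR 1) -> 1
  row 30 [11110]: (((1 OR NOT 0) AND (1 OR NOT 1)) OR 1) -> 1
  row 31 [11111]: (((1 OR NOT 1) AND (1 OR NOT 1)) OR 1) -> 1
Full result column, 4 rows per line (a,b,c fixed per line; d,e runs 00..11 left to right):
  rows 0-3 [a,b,c=000]: 1010  = hex A
  rows 4-7 [a,b,c=001]: 0010  = hex 2
  rows 8-11 [a,b,c=010]: 1111  = hex F
  rows 12-15 [a,b,c=011]: 1111  = hex F
  rows 16-19 [a,b,c=100]: 1010  = hex A
  rows 20-23 [a,b,c=101]: 0010  = hex 2
  rows 24-27 [a,b,c=110]: 1111  = hex F
  rows 28-31 [a,b,c=111]: 1111  = hex F
Output column (row 0 .. row 31) = 10100010111111111010001011111111
Output column grouped in 4s = 1010 0010 1111 1111 1010 0010 1111 1111 = 0xA2FFA2FF
Convert to decimal digit by digit (value = value*16 + digit):
  A -> 10
  10*16 + 2 = 162
  162*16 + 15 (F) = 2607
  2607*16 + 15 (F) = 41727
  41727*16 + 10 (A) = 667642
  667642*16 + 2 = 10682274
  10682274*16 + 15 (F) = 170916399
  170916399*16 + 15 (F) = 2734662399
Decimal = 2734662399

2734662399


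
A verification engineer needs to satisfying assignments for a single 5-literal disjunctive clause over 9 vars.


Step 1: Total=2^9=512
Step 2: Unsat when all 5 false: 2^4=16
Step 3: Sat=512-16=496

496


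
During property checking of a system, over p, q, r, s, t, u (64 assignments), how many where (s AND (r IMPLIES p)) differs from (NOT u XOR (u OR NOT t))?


F1 = (s AND (r IMPLIES p))
F2 = (NOT u XOR (u OR NOT t))
Evaluate both on each of 64 rows (bits = p,q,r,s,t,u):
  row 0 [000000]: F1=0 F2=0 -> 0
  row 1 [000001]: F1=0 F2=1 (differ) -> 1
  row 2 [000010]: F1=0 F2=1 (differ) -> 1
  row 3 [000011]: F1=0 F2=1 (differ) -> 1
  row 4 [000100]: F1=1 F2=0 (differ) -> 1
  (every remaining row is evaluated the same way; all 64 results are listed next)
Full result column, 8 rows per line (p,q,r fixed per line; s,t,u runs 000..111 left to right):
  rows 0-7 [p,q,r=000]: 01111000  (ones: 4)
  rows 8-15 [p,q,r=001]: 01110111  (ones: 6)
  rows 16-23 [p,q,r=010]: 01111000  (ones: 4)
  rows 24-31 [p,q,r=011]: 01110111  (ones: 6)
  rows 32-39 [p,q,r=100]: 01111000  (ones: 4)
  rows 40-47 [p,q,r=101]: 01111000  (ones: 4)
  rows 48-55 [p,q,r=110]: 01111000  (ones: 4)
  rows 56-63 [p,q,r=111]: 01111000  (ones: 4)
Disagreements = 4+6+4+6+4+4+4+4 = 36

36


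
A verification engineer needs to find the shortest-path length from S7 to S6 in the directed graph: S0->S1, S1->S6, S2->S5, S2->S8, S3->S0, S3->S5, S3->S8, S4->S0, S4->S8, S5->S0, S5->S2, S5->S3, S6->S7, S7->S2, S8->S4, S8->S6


BFS layer-by-layer from S7:
  dist 0: {S7}
  dist 1: {S2}
  dist 2: {S5, S8}
  dist 3: {S0, S3, S4, S6}
  -> S6 reached at distance 3
Shortest path length = 3

3


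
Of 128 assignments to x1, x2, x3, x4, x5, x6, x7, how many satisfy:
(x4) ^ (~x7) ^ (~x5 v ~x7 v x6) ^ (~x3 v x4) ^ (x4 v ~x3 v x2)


CNF with 5 clauses over 7 vars (128 assignments).
An assignment satisfies CNF iff every clause has >=1 true literal.
Check each row (bits = x1,x2,x3,x4,x5,x6,x7; clause T/F shown):
  row 0 [0000000]: clauses=FTTTT -> 0
  row 1 [0000001]: clauses=FFTTT -> 0
  row 2 [0000010]: clauses=FTTTT -> 0
  row 3 [0000011]: clauses=FFTTT -> 0
  row 4 [0000100]: clauses=FTTTT -> 0
  (every remaining row is evaluated the same way; all 128 results are listed next)
Full result column, 8 rows per line (x1,x2,x3,x4 fixed per line; x5,x6,x7 runs 000..111 left to right):
  rows 0-7 [x1,x2,x3,x4=0000]: 00000000  (ones: 0)
  rows 8-15 [x1,x2,x3,x4=0001]: 10101010  (ones: 4)
  rows 16-23 [x1,x2,x3,x4=0010]: 00000000  (ones: 0)
  rows 24-31 [x1,x2,x3,x4=0011]: 10101010  (ones: 4)
  rows 32-39 [x1,x2,x3,x4=0100]: 00000000  (ones: 0)
  rows 40-47 [x1,x2,x3,x4=0101]: 10101010  (ones: 4)
  rows 48-55 [x1,x2,x3,x4=0110]: 00000000  (ones: 0)
  rows 56-63 [x1,x2,x3,x4=0111]: 10101010  (ones: 4)
  rows 64-71 [x1,x2,x3,x4=1000]: 00000000  (ones: 0)
  rows 72-79 [x1,x2,x3,x4=1001]: 10101010  (ones: 4)
  rows 80-87 [x1,x2,x3,x4=1010]: 00000000  (ones: 0)
  rows 88-95 [x1,x2,x3,x4=1011]: 10101010  (ones: 4)
  rows 96-103 [x1,x2,x3,x4=1100]: 00000000  (ones: 0)
  rows 104-111 [x1,x2,x3,x4=1101]: 10101010  (ones: 4)
  rows 112-119 [x1,x2,x3,x4=1110]: 00000000  (ones: 0)
  rows 120-127 [x1,x2,x3,x4=1111]: 10101010  (ones: 4)
Satisfying assignments = 0+4+0+4+0+4+0+4+0+4+0+4+0+4+0+4 = 32

32


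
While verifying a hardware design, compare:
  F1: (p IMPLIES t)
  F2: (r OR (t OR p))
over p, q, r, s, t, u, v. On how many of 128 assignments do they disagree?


F1 = (p IMPLIES t)
F2 = (r OR (t OR p))
Evaluate both on each of 128 rows (bits = p,q,r,s,t,u,v):
  row 0 [0000000]: F1=1 F2=0 (differ) -> 1
  row 1 [0000001]: F1=1 F2=0 (differ) -> 1
  row 2 [0000010]: F1=1 F2=0 (differ) -> 1
  row 3 [0000011]: F1=1 F2=0 (differ) -> 1
  row 4 [0000100]: F1=1 F2=1 -> 0
  (every remaining row is evaluated the same way; all 128 results are listed next)
Full result column, 8 rows per line (p,q,r,s fixed per line; t,u,v runs 000..111 left to right):
  rows 0-7 [p,q,r,s=0000]: 11110000  (ones: 4)
  rows 8-15 [p,q,r,s=0001]: 11110000  (ones: 4)
  rows 16-23 [p,q,r,s=0010]: 00000000  (ones: 0)
  rows 24-31 [p,q,r,s=0011]: 00000000  (ones: 0)
  rows 32-39 [p,q,r,s=0100]: 11110000  (ones: 4)
  rows 40-47 [p,q,r,s=0101]: 11110000  (ones: 4)
  rows 48-55 [p,q,r,s=0110]: 00000000  (ones: 0)
  rows 56-63 [p,q,r,s=0111]: 00000000  (ones: 0)
  rows 64-71 [p,q,r,s=1000]: 11110000  (ones: 4)
  rows 72-79 [p,q,r,s=1001]: 11110000  (ones: 4)
  rows 80-87 [p,q,r,s=1010]: 11110000  (ones: 4)
  rows 88-95 [p,q,r,s=1011]: 11110000  (ones: 4)
  rows 96-103 [p,q,r,s=1100]: 11110000  (ones: 4)
  rows 104-111 [p,q,r,s=1101]: 11110000  (ones: 4)
  rows 112-119 [p,q,r,s=1110]: 11110000  (ones: 4)
  rows 120-127 [p,q,r,s=1111]: 11110000  (ones: 4)
Disagreements = 4+4+0+0+4+4+0+0+4+4+4+4+4+4+4+4 = 48

48


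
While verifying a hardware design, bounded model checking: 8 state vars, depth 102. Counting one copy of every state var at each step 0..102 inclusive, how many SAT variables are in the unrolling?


BMC unrolls to depth k, creating one copy of each state var for steps 0..k.
Step count = 102 + 1 = 103 (steps 0 through 102)
Vars per step = 8
Total = 8 * 103 = 824

824


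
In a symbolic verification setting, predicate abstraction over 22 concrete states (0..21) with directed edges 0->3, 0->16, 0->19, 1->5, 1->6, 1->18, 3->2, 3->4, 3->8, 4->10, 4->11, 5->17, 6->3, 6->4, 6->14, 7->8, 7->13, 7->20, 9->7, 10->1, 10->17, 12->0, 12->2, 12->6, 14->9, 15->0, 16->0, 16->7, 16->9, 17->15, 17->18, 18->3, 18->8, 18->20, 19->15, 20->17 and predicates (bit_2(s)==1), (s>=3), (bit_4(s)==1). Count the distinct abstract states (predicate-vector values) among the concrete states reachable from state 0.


BFS from 0:
Concrete reachable: {0, 1, 2, 3, 4, 5, 6, 7, 8, 9, 10, 11, 13, 14, 15, 16, 17, 18, 19, 20}
Abstract via predicates (bit_2(s)==1), (s>=3), (bit_4(s)==1):
  (0,0,0) <- {0, 1, 2}
  (0,1,0) <- {3, 8, 9, 10, 11}
  (0,1,1) <- {16, 17, 18, 19}
  (1,1,0) <- {4, 5, 6, 7, 13, 14, 15}
  (1,1,1) <- {20}
Distinct abstract states = 5

5


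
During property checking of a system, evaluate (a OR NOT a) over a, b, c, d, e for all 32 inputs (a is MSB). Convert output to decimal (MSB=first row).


Formula: (a OR NOT a) over a, b, c, d, e (32 rows)
Evaluate each row (bits = a,b,c,d,e, MSB first):
  row 0 [00000]: (0 OR NOT 0) -> 1
  row 1 [00001]: (0 OR NOT 0) -> 1
  row 2 [00010]: (0 OR NOT 0) -> 1
  row 3 [00011]: (0 OR NOT 0) -> 1
  row 4 [00100]: (0 OR NOT 0) -> 1
  row 5 [00101]: (0 OR NOT 0) -> 1
  row 6 [00110]: (0 OR NOT 0) -> 1
  row 7 [00111]: (0 OR NOT 0) -> 1
  row 8 [01000]: (0 OR NOT 0) -> 1
  row 9 [01001]: (0 OR NOT 0) -> 1
  row 10 [01010]: (0 OR NOT 0) -> 1
  row 11 [01011]: (0 OR NOT 0) -> 1
  row 12 [01100]: (0 OR NOT 0) -> 1
  row 13 [01101]: (0 OR NOT 0) -> 1
  row 14 [01110]: (0 OR NOT 0) -> 1
  row 15 [01111]: (0 OR NOT 0) -> 1
  row 16 [10000]: (1 OR NOT 1) -> 1
  row 17 [10001]: (1 OR NOT 1) -> 1
  row 18 [10010]: (1 OR NOT 1) -> 1
  row 19 [10011]: (1 OR NOT 1) -> 1
  row 20 [10100]: (1 OR NOT 1) -> 1
  row 21 [10101]: (1 OR NOT 1) -> 1
  row 22 [10110]: (1 OR NOT 1) -> 1
  row 23 [10111]: (1 OR NOT 1) -> 1
  row 24 [11000]: (1 OR NOT 1) -> 1
  row 25 [11001]: (1 OR NOT 1) -> 1
  row 26 [11010]: (1 OR NOT 1) -> 1
  row 27 [11011]: (1 OR NOT 1) -> 1
  row 28 [11100]: (1 OR NOT 1) -> 1
  row 29 [11101]: (1 OR NOT 1) -> 1
  row 30 [11110]: (1 OR NOT 1) -> 1
  row 31 [11111]: (1 OR NOT 1) -> 1
Full result column, 4 rows per line (a,b,c fixed per line; d,e runs 00..11 left to right):
  rows 0-3 [a,b,c=000]: 1111  = hex F
  rows 4-7 [a,b,c=001]: 1111  = hex F
  rows 8-11 [a,b,c=010]: 1111  = hex F
  rows 12-15 [a,b,c=011]: 1111  = hex F
  rows 16-19 [a,b,c=100]: 1111  = hex F
  rows 20-23 [a,b,c=101]: 1111  = hex F
  rows 24-27 [a,b,c=110]: 1111  = hex F
  rows 28-31 [a,b,c=111]: 1111  = hex F
Output column (row 0 .. row 31) = 11111111111111111111111111111111
Output column grouped in 4s = 1111 1111 1111 1111 1111 1111 1111 1111 = 0xFFFFFFFF
Convert to decimal digit by digit (value = value*16 + digit):
  F -> 15
  15*16 + 15 (F) = 255
  255*16 + 15 (F) = 4095
  4095*16 + 15 (F) = 65535
  65535*16 + 15 (F) = 1048575
  1048575*16 + 15 (F) = 16777215
  16777215*16 + 15 (F) = 268435455
  268435455*16 + 15 (F) = 4294967295
Decimal = 4294967295

4294967295


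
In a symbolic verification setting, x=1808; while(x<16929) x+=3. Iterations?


Step 1: x goes from 1808 toward 16929 by 3; the body runs while x<16929, so iterations = ceil((bound-start)/step)
Step 2: Distance=15121
Step 3: ceil(15121/3)=5041

5041


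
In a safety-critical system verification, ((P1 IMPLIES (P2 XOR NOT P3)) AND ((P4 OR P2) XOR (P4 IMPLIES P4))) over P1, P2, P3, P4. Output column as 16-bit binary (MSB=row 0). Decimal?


Formula: ((P1 IMPLIES (P2 XOR NOT P3)) AND ((P4 OR P2) XOR (P4 IMPLIES P4))) over P1, P2, P3, P4 (16 rows)
Evaluate each row (bits = P1,P2,P3,P4, MSB first):
  row 0 [0000]: ((0 IMPLIES (0 XOR NOT 0)) AND ((0 OR 0) XOR (0 IMPLIES 0))) -> 1
  row 1 [0001]: ((0 IMPLIES (0 XOR NOT 0)) AND ((1 OR 0) XOR (1 IMPLIES 1))) -> 0
  row 2 [0010]: ((0 IMPLIES (0 XOR NOT 1)) AND ((0 OR 0) XOR (0 IMPLIES 0))) -> 1
  row 3 [0011]: ((0 IMPLIES (0 XOR NOT 1)) AND ((1 OR 0) XOR (1 IMPLIES 1))) -> 0
  row 4 [0100]: ((0 IMPLIES (1 XOR NOT 0)) AND ((0 OR 1) XOR (0 IMPLIES 0))) -> 0
  row 5 [0101]: ((0 IMPLIES (1 XOR NOT 0)) AND ((1 OR 1) XOR (1 IMPLIES 1))) -> 0
  row 6 [0110]: ((0 IMPLIES (1 XOR NOT 1)) AND ((0 OR 1) XOR (0 IMPLIES 0))) -> 0
  row 7 [0111]: ((0 IMPLIES (1 XOR NOT 1)) AND ((1 OR 1) XOR (1 IMPLIES 1))) -> 0
  row 8 [1000]: ((1 IMPLIES (0 XOR NOT 0)) AND ((0 OR 0) XOR (0 IMPLIES 0))) -> 1
  row 9 [1001]: ((1 IMPLIES (0 XOR NOT 0)) AND ((1 OR 0) XOR (1 IMPLIES 1))) -> 0
  row 10 [1010]: ((1 IMPLIES (0 XOR NOT 1)) AND ((0 OR 0) XOR (0 IMPLIES 0))) -> 0
  row 11 [1011]: ((1 IMPLIES (0 XOR NOT 1)) AND ((1 OR 0) XOR (1 IMPLIES 1))) -> 0
  row 12 [1100]: ((1 IMPLIES (1 XOR NOT 0)) AND ((0 OR 1) XOR (0 IMPLIES 0))) -> 0
  row 13 [1101]: ((1 IMPLIES (1 XOR NOT 0)) AND ((1 OR 1) XOR (1 IMPLIES 1))) -> 0
  row 14 [1110]: ((1 IMPLIES (1 XOR NOT 1)) AND ((0 OR 1) XOR (0 IMPLIES 0))) -> 0
  row 15 [1111]: ((1 IMPLIES (1 XOR NOT 1)) AND ((1 OR 1) XOR (1 IMPLIES 1))) -> 0
Full result column, 4 rows per line (P1,P2 fixed per line; P3,P4 runs 00..11 left to right):
  rows 0-3 [P1,P2=00]: 1010  = hex A
  rows 4-7 [P1,P2=01]: 0000  = hex 0
  rows 8-11 [P1,P2=10]: 1000  = hex 8
  rows 12-15 [P1,P2=11]: 0000  = hex 0
Output column (row 0 .. row 15) = 1010000010000000
Output column grouped in 4s = 1010 0000 1000 0000 = 0xA080
Convert to decimal digit by digit (value = value*16 + digit):
  A -> 10
  10*16 + 0 = 160
  160*16 + 8 = 2568
  2568*16 + 0 = 41088
Decimal = 41088

41088


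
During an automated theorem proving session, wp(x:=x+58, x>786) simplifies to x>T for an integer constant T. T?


Formula: wp(x:=E, P) = P[E/x] (substitute E for x in postcondition)
Step 1: Postcondition: x>786
Step 2: Substitute x+58 for x: x+58>786
Step 3: Solve for x: x > 786-58 = 728

728


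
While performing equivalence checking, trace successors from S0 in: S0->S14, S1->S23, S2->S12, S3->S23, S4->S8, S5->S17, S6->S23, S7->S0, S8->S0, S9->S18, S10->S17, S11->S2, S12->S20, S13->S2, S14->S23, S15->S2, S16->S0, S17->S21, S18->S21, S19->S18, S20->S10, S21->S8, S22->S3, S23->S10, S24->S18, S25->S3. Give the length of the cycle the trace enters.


Trace from S0 until a state repeats:
  S0 -> S14 -> S23 -> S10 -> S17 -> S21 -> S8 -> S0
S0 first seen at step 0, revisited at step 7.
Cycle length = 7 - 0 = 7

7


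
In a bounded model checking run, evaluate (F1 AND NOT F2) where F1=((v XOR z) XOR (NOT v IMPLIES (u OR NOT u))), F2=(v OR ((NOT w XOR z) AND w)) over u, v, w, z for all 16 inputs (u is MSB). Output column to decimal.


F1 = ((v XOR z) XOR (NOT v IMPLIES (u OR NOT u)))
F2 = (v OR ((NOT w XOR z) AND w))
Counterexample to F1=>F2 is where F1=1 and F2=0.
Evaluate each row (bits = u,v,w,z, MSB first):
  row 0 [0000]: F1=1 F2=0 -> F1&~F2 -> 1
  row 1 [0001]: F1=0 F2=0 -> F1&~F2 -> 0
  row 2 [0010]: F1=1 F2=0 -> F1&~F2 -> 1
  row 3 [0011]: F1=0 F2=1 -> F1&~F2 -> 0
  row 4 [0100]: F1=0 F2=1 -> F1&~F2 -> 0
  row 5 [0101]: F1=1 F2=1 -> F1&~F2 -> 0
  row 6 [0110]: F1=0 F2=1 -> F1&~F2 -> 0
  row 7 [0111]: F1=1 F2=1 -> F1&~F2 -> 0
  row 8 [1000]: F1=1 F2=0 -> F1&~F2 -> 1
  row 9 [1001]: F1=0 F2=0 -> F1&~F2 -> 0
  row 10 [1010]: F1=1 F2=0 -> F1&~F2 -> 1
  row 11 [1011]: F1=0 F2=1 -> F1&~F2 -> 0
  row 12 [1100]: F1=0 F2=1 -> F1&~F2 -> 0
  row 13 [1101]: F1=1 F2=1 -> F1&~F2 -> 0
  row 14 [1110]: F1=0 F2=1 -> F1&~F2 -> 0
  row 15 [1111]: F1=1 F2=1 -> F1&~F2 -> 0
Full result column, 4 rows per line (u,v fixed per line; w,z runs 00..11 left to right):
  rows 0-3 [u,v=00]: 1010  = hex A
  rows 4-7 [u,v=01]: 0000  = hex 0
  rows 8-11 [u,v=10]: 1010  = hex A
  rows 12-15 [u,v=11]: 0000  = hex 0
Counterexample vector (row 0 .. row 15) = 1010000010100000
Output column grouped in 4s = 1010 0000 1010 0000 = 0xA0A0
Convert to decimal digit by digit (value = value*16 + digit):
  A -> 10
  10*16 + 0 = 160
  160*16 + 10 (A) = 2570
  2570*16 + 0 = 41120
Decimal = 41120

41120


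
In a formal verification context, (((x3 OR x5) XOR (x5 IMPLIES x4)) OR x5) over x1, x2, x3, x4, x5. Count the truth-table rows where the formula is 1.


Formula: (((x3 OR x5) XOR (x5 IMPLIES x4)) OR x5) over 5 vars (32 rows)
Evaluate each row (x1, x2, x3, x4, x5 as bits, MSB first):
  row 0 [00000]: (((0 OR 0) XOR (0 IMPLIES 0)) OR 0) -> 1
  row 1 [00001]: (((0 OR 1) XOR (1 IMPLIES 0)) OR 1) -> 1
  row 2 [00010]: (((0 OR 0) XOR (0 IMPLIES 1)) OR 0) -> 1
  row 3 [00011]: (((0 OR 1) XOR (1 IMPLIES 1)) OR 1) -> 1
  row 4 [00100]: (((1 OR 0) XOR (0 IMPLIES 0)) OR 0) -> 0
  row 5 [00101]: (((1 OR 1) XOR (1 IMPLIES 0)) OR 1) -> 1
  row 6 [00110]: (((1 OR 0) XOR (0 IMPLIES 1)) OR 0) -> 0
  row 7 [00111]: (((1 OR 1) XOR (1 IMPLIES 1)) OR 1) -> 1
  row 8 [01000]: (((0 OR 0) XOR (0 IMPLIES 0)) OR 0) -> 1
  row 9 [01001]: (((0 OR 1) XOR (1 IMPLIES 0)) OR 1) -> 1
  row 10 [01010]: (((0 OR 0) XOR (0 IMPLIES 1)) OR 0) -> 1
  row 11 [01011]: (((0 OR 1) XOR (1 IMPLIES 1)) OR 1) -> 1
  row 12 [01100]: (((1 OR 0) XOR (0 IMPLIES 0)) OR 0) -> 0
  row 13 [01101]: (((1 OR 1) XOR (1 IMPLIES 0)) OR 1) -> 1
  row 14 [01110]: (((1 OR 0) XOR (0 IMPLIES 1)) OR 0) -> 0
  row 15 [01111]: (((1 OR 1) XOR (1 IMPLIES 1)) OR 1) -> 1
  row 16 [10000]: (((0 OR 0) XOR (0 IMPLIES 0)) OR 0) -> 1
  row 17 [10001]: (((0 OR 1) XOR (1 IMPLIES 0)) OR 1) -> 1
  row 18 [10010]: (((0 OR 0) XOR (0 IMPLIES 1)) OR 0) -> 1
  row 19 [10011]: (((0 OR 1) XOR (1 IMPLIES 1)) OR 1) -> 1
  row 20 [10100]: (((1 OR 0) XOR (0 IMPLIES 0)) OR 0) -> 0
  row 21 [10101]: (((1 OR 1) XOR (1 IMPLIES 0)) OR 1) -> 1
  row 22 [10110]: (((1 OR 0) XOR (0 IMPLIES 1)) OR 0) -> 0
  row 23 [10111]: (((1 OR 1) XOR (1 IMPLIES 1)) OR 1) -> 1
  row 24 [11000]: (((0 OR 0) XOR (0 IMPLIES 0)) OR 0) -> 1
  row 25 [11001]: (((0 OR 1) XOR (1 IMPLIES 0)) OR 1) -> 1
  row 26 [11010]: (((0 OR 0) XOR (0 IMPLIES 1)) OR 0) -> 1
  row 27 [11011]: (((0 OR 1) XOR (1 IMPLIES 1)) OR 1) -> 1
  row 28 [11100]: (((1 OR 0) XOR (0 IMPLIES 0)) OR 0) -> 0
  row 29 [11101]: (((1 OR 1) XOR (1 IMPLIES 0)) OR 1) -> 1
  row 30 [11110]: (((1 OR 0) XOR (0 IMPLIES 1)) OR 0) -> 0
  row 31 [11111]: (((1 OR 1) XOR (1 IMPLIES 1)) OR 1) -> 1
Full result column, 8 rows per line (x1,x2 fixed per line; x3,x4,x5 runs 000..111 left to right):
  rows 0-7 [x1,x2=00]: 11110101  (ones: 6)
  rows 8-15 [x1,x2=01]: 11110101  (ones: 6)
  rows 16-23 [x1,x2=10]: 11110101  (ones: 6)
  rows 24-31 [x1,x2=11]: 11110101  (ones: 6)
Count of 1-rows = 6+6+6+6 = 24

24


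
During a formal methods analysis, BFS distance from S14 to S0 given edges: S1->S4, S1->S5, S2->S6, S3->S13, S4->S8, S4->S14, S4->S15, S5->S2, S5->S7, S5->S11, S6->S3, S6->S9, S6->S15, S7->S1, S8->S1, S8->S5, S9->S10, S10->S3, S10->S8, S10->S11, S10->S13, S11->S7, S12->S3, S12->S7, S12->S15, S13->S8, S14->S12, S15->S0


BFS layer-by-layer from S14:
  dist 0: {S14}
  dist 1: {S12}
  dist 2: {S3, S7, S15}
  dist 3: {S0, S1, S13}
  -> S0 reached at distance 3
Shortest path length = 3

3


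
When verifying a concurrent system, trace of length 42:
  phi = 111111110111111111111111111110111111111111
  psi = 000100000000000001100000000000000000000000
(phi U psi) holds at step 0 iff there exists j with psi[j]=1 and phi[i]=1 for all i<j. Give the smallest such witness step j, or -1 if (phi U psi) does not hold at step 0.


(phi U psi) at 0: need smallest j with psi[j]=1 and phi[i]=1 for all i in [0,j).
Scan from step 0:
  step 0: phi=1, psi=0 -> continue
  step 1: phi=1, psi=0 -> continue
  step 2: phi=1, psi=0 -> continue
  step 3: psi=1 and phi held for [0,3) -> witness found
Witness step = 3

3


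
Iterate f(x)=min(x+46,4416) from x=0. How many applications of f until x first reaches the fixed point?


Step 1: x=0, cap=4416, increment=46
Step 2: x grows by 46 each step until capped at 4416; fixed point is x=4416
Step 3: iterations = ceil(4416/46) = 96

96


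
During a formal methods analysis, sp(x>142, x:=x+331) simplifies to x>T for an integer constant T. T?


Formula: sp(P, x:=E) = exists old_x. (x = E[old_x/x]) AND P[old_x/x] (old_x is the value of x before the assignment; eliminate old_x by solving x = E[old_x/x] for old_x)
Step 1: Precondition P: x>142, i.e. old_x > 142
Step 2: Assignment gives x = old_x + 331, so old_x = x - 331
Step 3: Substitute into P: x - 331 > 142
Step 4: Simplify: x > 142+331 = 473

473


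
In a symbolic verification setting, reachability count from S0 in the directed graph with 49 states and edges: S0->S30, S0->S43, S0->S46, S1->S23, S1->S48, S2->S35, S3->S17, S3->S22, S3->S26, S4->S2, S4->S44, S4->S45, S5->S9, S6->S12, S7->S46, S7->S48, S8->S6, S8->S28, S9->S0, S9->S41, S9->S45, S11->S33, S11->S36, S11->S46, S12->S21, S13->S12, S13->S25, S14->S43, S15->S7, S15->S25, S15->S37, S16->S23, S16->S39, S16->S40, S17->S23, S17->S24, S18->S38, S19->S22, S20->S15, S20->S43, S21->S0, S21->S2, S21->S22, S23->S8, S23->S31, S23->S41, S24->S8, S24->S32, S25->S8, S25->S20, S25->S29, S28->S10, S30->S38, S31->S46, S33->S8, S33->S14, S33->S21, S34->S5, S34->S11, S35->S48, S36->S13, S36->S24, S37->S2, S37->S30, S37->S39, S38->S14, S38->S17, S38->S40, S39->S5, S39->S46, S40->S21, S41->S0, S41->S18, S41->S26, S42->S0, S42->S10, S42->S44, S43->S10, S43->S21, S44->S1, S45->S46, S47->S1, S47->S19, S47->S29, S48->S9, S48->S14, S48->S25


BFS from S0:
  layer 0: {S0}
  layer 1: {S30, S43, S46}
  layer 2: {S10, S21, S38}
  layer 3: {S2, S14, S17, S22, S40}
  layer 4: {S23, S24, S35}
  layer 5: {S8, S31, S32, S41, S48}
  layer 6: {S6, S9, S18, S25, S26, S28}
  layer 7: {S12, S20, S29, S45}
  layer 8: {S15}
  layer 9: {S7, S37}
  layer 10: {S39}
  layer 11: {S5}
Reachable set: {S0, S2, S5, S6, S7, S8, S9, S10, S12, S14, S15, S17, S18, S20, S21, S22, S23, S24, S25, S26, S28, S29, S30, S31, S32, S35, S37, S38, S39, S40, S41, S43, S45, S46, S48}
Count = 35

35
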